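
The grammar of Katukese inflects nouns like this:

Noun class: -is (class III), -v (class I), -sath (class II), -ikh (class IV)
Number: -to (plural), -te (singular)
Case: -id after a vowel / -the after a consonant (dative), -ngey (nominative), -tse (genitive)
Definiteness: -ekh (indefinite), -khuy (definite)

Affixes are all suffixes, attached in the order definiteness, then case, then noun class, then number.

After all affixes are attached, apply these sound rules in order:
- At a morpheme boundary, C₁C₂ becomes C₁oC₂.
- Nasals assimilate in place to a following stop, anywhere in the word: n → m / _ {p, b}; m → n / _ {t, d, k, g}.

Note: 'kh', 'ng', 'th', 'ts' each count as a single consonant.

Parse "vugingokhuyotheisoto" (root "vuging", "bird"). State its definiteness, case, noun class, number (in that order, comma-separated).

Segment: vuging-khuy-the-is-to.
definiteness: -khuy → definite.
case: -id/the → dative.
noun class: -is → class III.
number: -to → plural.

definite, dative, class III, plural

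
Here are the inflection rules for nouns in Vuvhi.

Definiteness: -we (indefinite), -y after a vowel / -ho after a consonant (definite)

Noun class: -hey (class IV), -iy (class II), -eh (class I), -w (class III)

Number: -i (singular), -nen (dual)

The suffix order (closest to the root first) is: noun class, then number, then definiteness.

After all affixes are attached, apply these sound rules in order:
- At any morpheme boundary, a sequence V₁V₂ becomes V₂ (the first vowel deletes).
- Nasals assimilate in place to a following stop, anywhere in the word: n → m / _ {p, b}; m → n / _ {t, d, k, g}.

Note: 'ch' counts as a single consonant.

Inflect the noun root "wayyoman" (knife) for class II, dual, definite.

wayyomaniynenho

Attach noun class class II -iy → wayyomaniy.
Attach number dual -nen → wayyomaniynen.
Attach definiteness definite -ho (after consonant 'n') → wayyomaniynenho.
Vowel deletion: no change.
Nasal assimilation: no change.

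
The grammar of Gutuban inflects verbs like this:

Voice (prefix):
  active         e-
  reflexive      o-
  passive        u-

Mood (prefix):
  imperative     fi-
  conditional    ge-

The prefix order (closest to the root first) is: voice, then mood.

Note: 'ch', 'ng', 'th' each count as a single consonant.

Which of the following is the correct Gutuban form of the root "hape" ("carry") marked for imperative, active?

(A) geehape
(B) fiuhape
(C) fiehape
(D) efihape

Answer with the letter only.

Attach voice active e- → ehape.
Attach mood imperative fi- → fiehape.
So the correct form is fiehape, option (C).
(D) efihape is wrong: it has the affixes in the wrong order.
(B) fiuhape is wrong: it uses passive instead of active for voice.
(A) geehape is wrong: it uses conditional instead of imperative for mood.

C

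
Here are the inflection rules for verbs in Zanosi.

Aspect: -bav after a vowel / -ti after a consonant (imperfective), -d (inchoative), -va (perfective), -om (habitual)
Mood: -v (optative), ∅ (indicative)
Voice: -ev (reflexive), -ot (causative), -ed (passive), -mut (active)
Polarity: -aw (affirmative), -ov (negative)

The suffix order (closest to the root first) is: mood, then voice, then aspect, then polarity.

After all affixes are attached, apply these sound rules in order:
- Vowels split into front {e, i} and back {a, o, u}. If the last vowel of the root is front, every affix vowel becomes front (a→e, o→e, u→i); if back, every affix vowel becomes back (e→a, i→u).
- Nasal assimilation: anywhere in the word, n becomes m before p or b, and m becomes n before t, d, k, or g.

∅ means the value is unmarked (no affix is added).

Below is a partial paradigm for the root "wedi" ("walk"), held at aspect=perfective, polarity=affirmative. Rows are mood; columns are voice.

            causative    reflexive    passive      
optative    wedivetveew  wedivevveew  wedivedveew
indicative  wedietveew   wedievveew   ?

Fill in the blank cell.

wediedveew

mood = indicative: zero marking, form stays wedi.
Attach voice passive -ed → wedied.
Attach aspect perfective -va → wediedva.
Attach polarity affirmative -aw → wediedvaaw.
Apply vowel harmony: wediedvaaw → wediedveew.
Nasal assimilation: no change.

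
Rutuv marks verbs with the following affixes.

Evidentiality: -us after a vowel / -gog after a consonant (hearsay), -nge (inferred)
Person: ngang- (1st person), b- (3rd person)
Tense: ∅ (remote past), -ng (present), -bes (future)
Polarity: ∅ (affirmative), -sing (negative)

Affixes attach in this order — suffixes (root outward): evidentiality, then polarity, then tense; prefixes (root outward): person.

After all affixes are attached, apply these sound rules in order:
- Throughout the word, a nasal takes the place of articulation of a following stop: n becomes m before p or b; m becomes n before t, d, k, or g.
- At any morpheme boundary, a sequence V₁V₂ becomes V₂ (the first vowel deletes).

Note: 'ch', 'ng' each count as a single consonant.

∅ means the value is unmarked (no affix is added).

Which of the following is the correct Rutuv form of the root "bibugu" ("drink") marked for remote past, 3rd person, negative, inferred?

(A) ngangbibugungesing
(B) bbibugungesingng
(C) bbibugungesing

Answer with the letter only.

C

Attach evidentiality inferred -nge → bibugunge.
Attach polarity negative -sing → bibugungesing.
tense = remote past: zero marking, form stays bibugungesing.
Attach person 3rd person b- → bbibugungesing.
Nasal assimilation: no change.
Vowel deletion: no change.
So the correct form is bbibugungesing, option (C).
(A) ngangbibugungesing is wrong: it uses 1st person instead of 3rd person for person.
(B) bbibugungesingng is wrong: it uses present instead of remote past for tense.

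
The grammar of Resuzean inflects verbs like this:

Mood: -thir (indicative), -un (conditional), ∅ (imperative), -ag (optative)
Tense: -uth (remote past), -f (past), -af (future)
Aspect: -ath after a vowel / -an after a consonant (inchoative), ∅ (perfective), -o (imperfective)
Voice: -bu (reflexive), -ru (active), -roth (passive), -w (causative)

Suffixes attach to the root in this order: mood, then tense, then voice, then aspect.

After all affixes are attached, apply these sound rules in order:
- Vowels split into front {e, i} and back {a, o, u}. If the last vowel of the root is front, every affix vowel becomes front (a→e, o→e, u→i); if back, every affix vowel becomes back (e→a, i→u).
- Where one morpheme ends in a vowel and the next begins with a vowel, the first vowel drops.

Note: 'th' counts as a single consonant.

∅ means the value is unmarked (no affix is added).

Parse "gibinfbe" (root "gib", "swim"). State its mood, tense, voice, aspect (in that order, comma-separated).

Segment: gib-un-f-bu-o.
mood: -un → conditional.
tense: -f → past.
voice: -bu → reflexive.
aspect: -o → imperfective.

conditional, past, reflexive, imperfective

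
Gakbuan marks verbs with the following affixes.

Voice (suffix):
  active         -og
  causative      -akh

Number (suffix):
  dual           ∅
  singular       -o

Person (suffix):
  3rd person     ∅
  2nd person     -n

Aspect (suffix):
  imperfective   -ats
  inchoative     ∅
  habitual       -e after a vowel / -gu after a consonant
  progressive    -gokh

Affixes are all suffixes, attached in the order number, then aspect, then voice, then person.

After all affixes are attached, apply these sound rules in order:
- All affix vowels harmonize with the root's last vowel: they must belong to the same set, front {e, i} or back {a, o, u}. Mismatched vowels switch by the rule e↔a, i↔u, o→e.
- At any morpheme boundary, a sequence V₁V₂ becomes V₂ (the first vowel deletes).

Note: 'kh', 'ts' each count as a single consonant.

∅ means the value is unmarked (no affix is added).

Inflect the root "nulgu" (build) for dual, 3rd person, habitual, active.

nulgog

number = dual: zero marking, form stays nulgu.
Attach aspect habitual -e (after vowel 'u') → nulgue.
Attach voice active -og → nulgueog.
person = 3rd person: zero marking, form stays nulgueog.
Apply vowel harmony: nulgueog → nulguaog.
Apply vowel deletion: nulguaog → nulgog.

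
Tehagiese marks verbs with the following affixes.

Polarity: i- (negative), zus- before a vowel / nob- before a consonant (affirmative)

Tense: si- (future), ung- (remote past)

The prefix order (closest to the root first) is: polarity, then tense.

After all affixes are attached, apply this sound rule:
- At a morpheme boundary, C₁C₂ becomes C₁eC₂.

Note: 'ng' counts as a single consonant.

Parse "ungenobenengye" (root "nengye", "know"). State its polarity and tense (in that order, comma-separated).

affirmative, remote past

Segment: ung-nob-nengye.
polarity: zus/nob- → affirmative.
tense: ung- → remote past.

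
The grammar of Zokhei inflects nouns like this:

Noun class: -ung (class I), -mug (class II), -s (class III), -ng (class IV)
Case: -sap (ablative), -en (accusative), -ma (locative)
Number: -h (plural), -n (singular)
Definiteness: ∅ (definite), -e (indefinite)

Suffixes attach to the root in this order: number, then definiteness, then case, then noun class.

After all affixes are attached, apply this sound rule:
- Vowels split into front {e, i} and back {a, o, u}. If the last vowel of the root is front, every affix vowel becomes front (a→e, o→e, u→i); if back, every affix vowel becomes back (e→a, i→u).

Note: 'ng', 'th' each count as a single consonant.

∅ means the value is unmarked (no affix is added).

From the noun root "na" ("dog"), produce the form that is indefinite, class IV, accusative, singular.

nanaanng

Attach number singular -n → nan.
Attach definiteness indefinite -e → nane.
Attach case accusative -en → naneen.
Attach noun class class IV -ng → naneenng.
Apply vowel harmony: naneenng → nanaanng.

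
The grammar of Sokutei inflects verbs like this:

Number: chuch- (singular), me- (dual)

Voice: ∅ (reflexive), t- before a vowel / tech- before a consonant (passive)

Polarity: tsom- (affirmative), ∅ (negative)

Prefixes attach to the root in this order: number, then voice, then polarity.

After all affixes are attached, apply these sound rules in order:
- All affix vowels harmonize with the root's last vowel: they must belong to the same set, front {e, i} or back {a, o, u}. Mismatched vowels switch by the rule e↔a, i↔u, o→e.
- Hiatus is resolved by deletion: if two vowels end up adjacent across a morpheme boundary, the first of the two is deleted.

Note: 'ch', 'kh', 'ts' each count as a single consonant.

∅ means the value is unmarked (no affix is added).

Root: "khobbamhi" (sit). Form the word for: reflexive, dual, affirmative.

Attach number dual me- → mekhobbamhi.
voice = reflexive: zero marking, form stays mekhobbamhi.
Attach polarity affirmative tsom- → tsommekhobbamhi.
Apply vowel harmony: tsommekhobbamhi → tsemmekhobbamhi.
Vowel deletion: no change.

tsemmekhobbamhi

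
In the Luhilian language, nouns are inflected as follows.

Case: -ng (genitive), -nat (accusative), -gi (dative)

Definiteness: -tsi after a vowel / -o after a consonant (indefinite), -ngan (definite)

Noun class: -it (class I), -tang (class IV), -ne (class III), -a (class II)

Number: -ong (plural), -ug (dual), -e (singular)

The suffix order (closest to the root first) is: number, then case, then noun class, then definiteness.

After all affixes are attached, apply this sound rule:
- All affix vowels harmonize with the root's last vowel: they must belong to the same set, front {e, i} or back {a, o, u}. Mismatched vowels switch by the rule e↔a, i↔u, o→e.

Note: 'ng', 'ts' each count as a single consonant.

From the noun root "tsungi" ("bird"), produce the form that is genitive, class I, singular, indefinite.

tsungiengite

Attach number singular -e → tsungie.
Attach case genitive -ng → tsungieng.
Attach noun class class I -it → tsungiengit.
Attach definiteness indefinite -o (after consonant 't') → tsungiengito.
Apply vowel harmony: tsungiengito → tsungiengite.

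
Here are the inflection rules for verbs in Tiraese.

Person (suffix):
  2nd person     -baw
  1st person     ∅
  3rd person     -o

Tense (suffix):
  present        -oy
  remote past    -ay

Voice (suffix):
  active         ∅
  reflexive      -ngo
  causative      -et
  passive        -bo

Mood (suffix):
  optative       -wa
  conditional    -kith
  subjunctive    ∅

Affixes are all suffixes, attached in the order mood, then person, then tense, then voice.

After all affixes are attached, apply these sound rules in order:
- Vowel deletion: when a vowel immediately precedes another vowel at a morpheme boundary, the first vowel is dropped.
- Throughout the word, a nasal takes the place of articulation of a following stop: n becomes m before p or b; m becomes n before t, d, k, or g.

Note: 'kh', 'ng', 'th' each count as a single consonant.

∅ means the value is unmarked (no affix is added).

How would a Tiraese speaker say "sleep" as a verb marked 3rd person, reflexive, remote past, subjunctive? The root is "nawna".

nawnayngo

mood = subjunctive: zero marking, form stays nawna.
Attach person 3rd person -o → nawnao.
Attach tense remote past -ay → nawnaoay.
Attach voice reflexive -ngo → nawnaoayngo.
Apply vowel deletion: nawnaoayngo → nawnayngo.
Nasal assimilation: no change.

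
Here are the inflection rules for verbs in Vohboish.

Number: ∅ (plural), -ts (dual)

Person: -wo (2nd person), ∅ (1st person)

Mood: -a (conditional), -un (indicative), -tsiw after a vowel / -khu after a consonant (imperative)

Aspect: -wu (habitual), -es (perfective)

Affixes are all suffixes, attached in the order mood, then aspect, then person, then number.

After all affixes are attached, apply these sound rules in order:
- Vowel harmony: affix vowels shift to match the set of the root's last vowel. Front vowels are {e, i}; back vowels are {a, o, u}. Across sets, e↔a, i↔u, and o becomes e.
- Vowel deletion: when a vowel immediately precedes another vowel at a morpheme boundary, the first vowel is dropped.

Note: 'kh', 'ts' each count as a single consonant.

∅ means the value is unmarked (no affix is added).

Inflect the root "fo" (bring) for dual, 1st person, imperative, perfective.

fotsuwasts

Attach mood imperative -tsiw (after vowel 'o') → fotsiw.
Attach aspect perfective -es → fotsiwes.
person = 1st person: zero marking, form stays fotsiwes.
Attach number dual -ts → fotsiwests.
Apply vowel harmony: fotsiwests → fotsuwasts.
Vowel deletion: no change.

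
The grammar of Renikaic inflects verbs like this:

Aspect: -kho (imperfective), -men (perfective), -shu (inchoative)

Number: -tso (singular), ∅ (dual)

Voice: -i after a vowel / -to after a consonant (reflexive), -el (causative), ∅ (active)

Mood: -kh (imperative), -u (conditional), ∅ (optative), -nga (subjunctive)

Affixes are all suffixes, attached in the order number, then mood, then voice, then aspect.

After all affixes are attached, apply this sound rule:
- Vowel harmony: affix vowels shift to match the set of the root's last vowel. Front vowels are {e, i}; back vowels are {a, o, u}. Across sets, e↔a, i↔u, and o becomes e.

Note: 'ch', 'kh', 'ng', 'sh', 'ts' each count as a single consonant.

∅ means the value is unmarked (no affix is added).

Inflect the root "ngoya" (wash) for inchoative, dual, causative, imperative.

number = dual: zero marking, form stays ngoya.
Attach mood imperative -kh → ngoyakh.
Attach voice causative -el → ngoyakhel.
Attach aspect inchoative -shu → ngoyakhelshu.
Apply vowel harmony: ngoyakhelshu → ngoyakhalshu.

ngoyakhalshu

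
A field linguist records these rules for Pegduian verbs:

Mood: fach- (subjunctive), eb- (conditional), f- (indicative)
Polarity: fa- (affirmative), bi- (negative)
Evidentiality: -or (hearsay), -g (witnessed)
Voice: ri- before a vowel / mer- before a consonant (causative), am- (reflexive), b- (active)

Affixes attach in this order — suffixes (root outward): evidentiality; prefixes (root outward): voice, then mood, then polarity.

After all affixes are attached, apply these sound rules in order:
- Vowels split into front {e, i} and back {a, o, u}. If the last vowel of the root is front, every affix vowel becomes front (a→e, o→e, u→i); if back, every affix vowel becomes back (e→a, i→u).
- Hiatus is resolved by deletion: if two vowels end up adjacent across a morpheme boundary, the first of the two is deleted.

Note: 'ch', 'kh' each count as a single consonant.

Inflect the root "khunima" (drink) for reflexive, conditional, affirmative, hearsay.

Attach voice reflexive am- → amkhunima.
Attach mood conditional eb- → ebamkhunima.
Attach evidentiality hearsay -or → ebamkhunimaor.
Attach polarity affirmative fa- → faebamkhunimaor.
Apply vowel harmony: faebamkhunimaor → faabamkhunimaor.
Apply vowel deletion: faabamkhunimaor → fabamkhunimor.

fabamkhunimor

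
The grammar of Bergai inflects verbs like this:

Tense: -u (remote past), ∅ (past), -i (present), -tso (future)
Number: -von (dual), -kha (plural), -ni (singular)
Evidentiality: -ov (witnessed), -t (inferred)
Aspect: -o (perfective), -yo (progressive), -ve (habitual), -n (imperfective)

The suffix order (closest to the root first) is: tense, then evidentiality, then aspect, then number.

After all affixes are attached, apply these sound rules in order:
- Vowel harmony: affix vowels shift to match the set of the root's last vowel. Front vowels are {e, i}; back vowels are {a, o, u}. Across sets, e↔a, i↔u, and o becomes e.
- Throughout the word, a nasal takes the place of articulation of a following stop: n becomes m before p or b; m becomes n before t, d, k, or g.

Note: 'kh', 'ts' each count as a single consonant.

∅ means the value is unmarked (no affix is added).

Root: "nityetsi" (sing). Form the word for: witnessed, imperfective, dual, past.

tense = past: zero marking, form stays nityetsi.
Attach evidentiality witnessed -ov → nityetsiov.
Attach aspect imperfective -n → nityetsiovn.
Attach number dual -von → nityetsiovnvon.
Apply vowel harmony: nityetsiovnvon → nityetsievnven.
Nasal assimilation: no change.

nityetsievnven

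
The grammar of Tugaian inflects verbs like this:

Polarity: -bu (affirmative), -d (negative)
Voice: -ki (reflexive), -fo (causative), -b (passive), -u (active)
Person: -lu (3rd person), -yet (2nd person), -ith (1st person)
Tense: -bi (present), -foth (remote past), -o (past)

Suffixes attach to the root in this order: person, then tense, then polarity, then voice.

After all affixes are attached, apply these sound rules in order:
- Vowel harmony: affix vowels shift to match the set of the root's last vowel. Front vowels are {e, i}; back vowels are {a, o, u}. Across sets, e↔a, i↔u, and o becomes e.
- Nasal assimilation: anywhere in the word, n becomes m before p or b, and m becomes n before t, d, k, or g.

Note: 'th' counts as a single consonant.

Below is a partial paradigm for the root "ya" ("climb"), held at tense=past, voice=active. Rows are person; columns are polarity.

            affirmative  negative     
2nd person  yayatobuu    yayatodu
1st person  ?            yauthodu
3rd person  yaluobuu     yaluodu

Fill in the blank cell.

yauthobuu

Attach person 1st person -ith → yaith.
Attach tense past -o → yaitho.
Attach polarity affirmative -bu → yaithobu.
Attach voice active -u → yaithobuu.
Apply vowel harmony: yaithobuu → yauthobuu.
Nasal assimilation: no change.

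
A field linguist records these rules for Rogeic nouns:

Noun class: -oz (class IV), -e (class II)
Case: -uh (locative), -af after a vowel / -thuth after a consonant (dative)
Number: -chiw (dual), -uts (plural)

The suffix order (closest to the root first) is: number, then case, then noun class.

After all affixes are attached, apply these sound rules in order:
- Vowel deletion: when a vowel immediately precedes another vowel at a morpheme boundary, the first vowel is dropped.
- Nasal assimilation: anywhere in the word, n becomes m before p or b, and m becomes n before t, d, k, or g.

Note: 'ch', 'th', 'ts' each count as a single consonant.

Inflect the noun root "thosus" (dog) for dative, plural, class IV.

Attach number plural -uts → thosusuts.
Attach case dative -thuth (after consonant 'ts') → thosusutsthuth.
Attach noun class class IV -oz → thosusutsthuthoz.
Vowel deletion: no change.
Nasal assimilation: no change.

thosusutsthuthoz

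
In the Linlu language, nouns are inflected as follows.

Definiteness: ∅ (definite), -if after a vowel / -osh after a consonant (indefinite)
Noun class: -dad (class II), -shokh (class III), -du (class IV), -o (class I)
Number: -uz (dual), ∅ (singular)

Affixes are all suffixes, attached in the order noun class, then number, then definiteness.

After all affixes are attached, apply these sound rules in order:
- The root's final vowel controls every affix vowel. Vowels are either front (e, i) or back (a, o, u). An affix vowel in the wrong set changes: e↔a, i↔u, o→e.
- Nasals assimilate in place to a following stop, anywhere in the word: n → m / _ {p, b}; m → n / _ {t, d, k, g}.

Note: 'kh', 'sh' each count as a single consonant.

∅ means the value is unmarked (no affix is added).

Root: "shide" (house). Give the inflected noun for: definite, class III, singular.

shideshekh

Attach noun class class III -shokh → shideshokh.
number = singular: zero marking, form stays shideshokh.
definiteness = definite: zero marking, form stays shideshokh.
Apply vowel harmony: shideshokh → shideshekh.
Nasal assimilation: no change.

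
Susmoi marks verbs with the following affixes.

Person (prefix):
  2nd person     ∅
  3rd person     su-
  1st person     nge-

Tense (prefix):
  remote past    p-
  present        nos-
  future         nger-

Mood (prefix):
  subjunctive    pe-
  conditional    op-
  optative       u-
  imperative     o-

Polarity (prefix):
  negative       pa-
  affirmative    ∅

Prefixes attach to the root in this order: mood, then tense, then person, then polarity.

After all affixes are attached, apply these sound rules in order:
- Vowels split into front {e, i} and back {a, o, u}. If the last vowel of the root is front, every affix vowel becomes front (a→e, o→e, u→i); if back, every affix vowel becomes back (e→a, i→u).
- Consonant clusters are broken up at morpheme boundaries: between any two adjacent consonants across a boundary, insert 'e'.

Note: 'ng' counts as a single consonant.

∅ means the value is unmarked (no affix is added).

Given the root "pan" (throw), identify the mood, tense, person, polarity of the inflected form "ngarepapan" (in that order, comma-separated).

subjunctive, future, 2nd person, affirmative

Segment: nger-pe-pan.
mood: pe- → subjunctive.
tense: nger- → future.
person: ∅ → 2nd person.
polarity: ∅ → affirmative.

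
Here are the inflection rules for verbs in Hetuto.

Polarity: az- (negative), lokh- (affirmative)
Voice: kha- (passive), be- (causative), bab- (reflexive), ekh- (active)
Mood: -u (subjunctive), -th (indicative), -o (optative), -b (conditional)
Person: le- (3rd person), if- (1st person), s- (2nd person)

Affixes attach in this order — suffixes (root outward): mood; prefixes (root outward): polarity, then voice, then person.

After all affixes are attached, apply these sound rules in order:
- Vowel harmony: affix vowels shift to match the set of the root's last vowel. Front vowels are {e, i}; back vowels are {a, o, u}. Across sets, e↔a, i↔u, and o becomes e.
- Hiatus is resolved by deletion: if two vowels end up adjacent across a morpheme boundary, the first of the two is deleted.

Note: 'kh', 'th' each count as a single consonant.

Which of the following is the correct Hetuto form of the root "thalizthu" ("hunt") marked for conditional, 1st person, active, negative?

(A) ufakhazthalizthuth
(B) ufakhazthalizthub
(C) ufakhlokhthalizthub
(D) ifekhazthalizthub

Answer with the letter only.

B

Attach mood conditional -b → thalizthub.
Attach polarity negative az- → azthalizthub.
Attach voice active ekh- → ekhazthalizthub.
Attach person 1st person if- → ifekhazthalizthub.
Apply vowel harmony: ifekhazthalizthub → ufakhazthalizthub.
Vowel deletion: no change.
So the correct form is ufakhazthalizthub, option (B).
(D) ifekhazthalizthub is wrong: it fails to apply the sound rule(s).
(C) ufakhlokhthalizthub is wrong: it uses affirmative instead of negative for polarity.
(A) ufakhazthalizthuth is wrong: it uses indicative instead of conditional for mood.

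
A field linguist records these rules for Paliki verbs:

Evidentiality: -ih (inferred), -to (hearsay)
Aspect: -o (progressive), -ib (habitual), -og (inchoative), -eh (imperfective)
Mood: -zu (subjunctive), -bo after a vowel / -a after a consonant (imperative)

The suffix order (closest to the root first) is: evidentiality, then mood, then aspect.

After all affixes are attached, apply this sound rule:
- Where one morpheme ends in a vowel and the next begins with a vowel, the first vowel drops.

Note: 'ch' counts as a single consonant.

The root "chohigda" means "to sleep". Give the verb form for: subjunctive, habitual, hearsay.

Attach evidentiality hearsay -to → chohigdato.
Attach mood subjunctive -zu → chohigdatozu.
Attach aspect habitual -ib → chohigdatozuib.
Apply vowel deletion: chohigdatozuib → chohigdatozib.

chohigdatozib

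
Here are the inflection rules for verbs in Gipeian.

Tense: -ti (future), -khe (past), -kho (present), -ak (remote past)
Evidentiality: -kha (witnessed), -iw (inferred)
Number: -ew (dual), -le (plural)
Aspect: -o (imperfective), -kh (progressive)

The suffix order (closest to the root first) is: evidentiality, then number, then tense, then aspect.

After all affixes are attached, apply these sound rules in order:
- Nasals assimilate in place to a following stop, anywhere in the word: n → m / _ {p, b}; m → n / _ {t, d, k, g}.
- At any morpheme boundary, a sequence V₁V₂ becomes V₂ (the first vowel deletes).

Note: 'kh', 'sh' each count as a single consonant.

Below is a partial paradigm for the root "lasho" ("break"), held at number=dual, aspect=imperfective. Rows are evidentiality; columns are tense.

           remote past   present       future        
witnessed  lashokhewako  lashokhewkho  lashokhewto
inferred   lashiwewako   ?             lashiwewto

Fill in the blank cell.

lashiwewkho

Attach evidentiality inferred -iw → lashoiw.
Attach number dual -ew → lashoiwew.
Attach tense present -kho → lashoiwewkho.
Attach aspect imperfective -o → lashoiwewkhoo.
Nasal assimilation: no change.
Apply vowel deletion: lashoiwewkhoo → lashiwewkho.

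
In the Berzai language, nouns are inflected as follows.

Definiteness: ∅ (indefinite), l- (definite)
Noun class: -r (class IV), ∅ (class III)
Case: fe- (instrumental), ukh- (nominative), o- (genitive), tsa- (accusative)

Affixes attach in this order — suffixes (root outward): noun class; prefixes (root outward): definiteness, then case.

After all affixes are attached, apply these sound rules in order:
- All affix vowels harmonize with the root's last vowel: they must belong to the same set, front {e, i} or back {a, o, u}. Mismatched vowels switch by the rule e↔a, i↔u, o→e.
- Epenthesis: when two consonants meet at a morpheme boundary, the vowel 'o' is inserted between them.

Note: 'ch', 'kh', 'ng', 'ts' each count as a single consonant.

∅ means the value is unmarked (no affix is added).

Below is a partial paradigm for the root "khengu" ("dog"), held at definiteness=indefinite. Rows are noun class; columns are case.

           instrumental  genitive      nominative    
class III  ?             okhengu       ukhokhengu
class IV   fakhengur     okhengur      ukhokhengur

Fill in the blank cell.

fakhengu

definiteness = indefinite: zero marking, form stays khengu.
noun class = class III: zero marking, form stays khengu.
Attach case instrumental fe- → fekhengu.
Apply vowel harmony: fekhengu → fakhengu.
Epenthesis: no change.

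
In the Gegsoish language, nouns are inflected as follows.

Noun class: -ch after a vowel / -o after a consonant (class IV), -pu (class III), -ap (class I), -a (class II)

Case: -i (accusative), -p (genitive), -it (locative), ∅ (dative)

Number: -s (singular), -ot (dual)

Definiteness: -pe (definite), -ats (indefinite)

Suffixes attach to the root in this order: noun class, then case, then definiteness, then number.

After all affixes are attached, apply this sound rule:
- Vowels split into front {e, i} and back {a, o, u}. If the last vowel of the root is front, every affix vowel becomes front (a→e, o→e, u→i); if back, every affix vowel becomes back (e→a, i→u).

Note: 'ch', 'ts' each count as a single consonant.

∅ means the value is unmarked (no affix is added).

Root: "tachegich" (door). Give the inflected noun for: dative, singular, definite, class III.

Attach noun class class III -pu → tachegichpu.
case = dative: zero marking, form stays tachegichpu.
Attach definiteness definite -pe → tachegichpupe.
Attach number singular -s → tachegichpupes.
Apply vowel harmony: tachegichpupes → tachegichpipes.

tachegichpipes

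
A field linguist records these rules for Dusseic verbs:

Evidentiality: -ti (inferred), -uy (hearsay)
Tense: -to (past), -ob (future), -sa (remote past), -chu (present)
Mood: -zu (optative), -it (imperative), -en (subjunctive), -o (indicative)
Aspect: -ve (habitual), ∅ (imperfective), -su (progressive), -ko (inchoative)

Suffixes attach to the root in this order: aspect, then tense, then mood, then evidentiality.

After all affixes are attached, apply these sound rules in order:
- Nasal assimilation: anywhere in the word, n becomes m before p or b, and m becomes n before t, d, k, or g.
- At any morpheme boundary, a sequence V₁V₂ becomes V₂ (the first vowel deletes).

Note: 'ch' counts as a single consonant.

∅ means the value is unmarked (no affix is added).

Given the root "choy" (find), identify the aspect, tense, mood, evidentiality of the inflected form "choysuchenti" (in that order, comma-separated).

progressive, present, subjunctive, inferred

Segment: choy-su-chu-en-ti.
aspect: -su → progressive.
tense: -chu → present.
mood: -en → subjunctive.
evidentiality: -ti → inferred.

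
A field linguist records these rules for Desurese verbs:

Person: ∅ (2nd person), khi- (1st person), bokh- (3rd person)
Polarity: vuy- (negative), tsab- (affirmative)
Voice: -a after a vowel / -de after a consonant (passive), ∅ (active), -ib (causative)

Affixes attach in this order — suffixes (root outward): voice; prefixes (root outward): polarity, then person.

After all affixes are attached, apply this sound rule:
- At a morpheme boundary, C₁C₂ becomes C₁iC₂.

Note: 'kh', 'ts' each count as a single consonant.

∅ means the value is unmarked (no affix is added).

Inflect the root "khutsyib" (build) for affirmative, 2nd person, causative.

Attach voice causative -ib → khutsyibib.
Attach polarity affirmative tsab- → tsabkhutsyibib.
person = 2nd person: zero marking, form stays tsabkhutsyibib.
Apply epenthesis: tsabkhutsyibib → tsabikhutsyibib.

tsabikhutsyibib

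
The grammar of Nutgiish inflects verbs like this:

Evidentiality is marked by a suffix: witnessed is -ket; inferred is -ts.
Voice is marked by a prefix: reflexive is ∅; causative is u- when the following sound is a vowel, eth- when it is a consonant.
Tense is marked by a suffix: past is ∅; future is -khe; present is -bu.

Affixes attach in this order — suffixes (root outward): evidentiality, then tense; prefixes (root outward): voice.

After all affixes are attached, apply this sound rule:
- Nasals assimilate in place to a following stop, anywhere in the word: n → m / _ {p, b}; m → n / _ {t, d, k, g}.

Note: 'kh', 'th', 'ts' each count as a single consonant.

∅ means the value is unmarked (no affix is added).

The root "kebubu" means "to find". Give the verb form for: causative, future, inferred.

Attach evidentiality inferred -ts → kebubuts.
Attach voice causative eth- (before consonant 'k') → ethkebubuts.
Attach tense future -khe → ethkebubutskhe.
Nasal assimilation: no change.

ethkebubutskhe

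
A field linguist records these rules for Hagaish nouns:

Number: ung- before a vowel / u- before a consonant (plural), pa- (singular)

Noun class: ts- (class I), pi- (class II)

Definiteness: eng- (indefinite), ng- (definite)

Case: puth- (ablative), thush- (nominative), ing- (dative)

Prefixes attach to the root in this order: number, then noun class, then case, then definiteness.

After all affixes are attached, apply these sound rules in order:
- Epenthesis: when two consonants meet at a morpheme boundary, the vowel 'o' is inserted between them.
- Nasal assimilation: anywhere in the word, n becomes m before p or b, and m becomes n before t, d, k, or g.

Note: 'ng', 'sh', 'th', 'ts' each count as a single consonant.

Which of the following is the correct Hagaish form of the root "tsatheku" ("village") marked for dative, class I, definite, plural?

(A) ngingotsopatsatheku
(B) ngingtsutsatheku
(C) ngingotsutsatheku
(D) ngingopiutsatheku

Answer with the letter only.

C

Attach number plural u- (before consonant 'ts') → utsatheku.
Attach noun class class I ts- → tsutsatheku.
Attach case dative ing- → ingtsutsatheku.
Attach definiteness definite ng- → ngingtsutsatheku.
Apply epenthesis: ngingtsutsatheku → ngingotsutsatheku.
Nasal assimilation: no change.
So the correct form is ngingotsutsatheku, option (C).
(D) ngingopiutsatheku is wrong: it uses class II instead of class I for noun class.
(B) ngingtsutsatheku is wrong: it fails to apply the sound rule(s).
(A) ngingotsopatsatheku is wrong: it uses singular instead of plural for number.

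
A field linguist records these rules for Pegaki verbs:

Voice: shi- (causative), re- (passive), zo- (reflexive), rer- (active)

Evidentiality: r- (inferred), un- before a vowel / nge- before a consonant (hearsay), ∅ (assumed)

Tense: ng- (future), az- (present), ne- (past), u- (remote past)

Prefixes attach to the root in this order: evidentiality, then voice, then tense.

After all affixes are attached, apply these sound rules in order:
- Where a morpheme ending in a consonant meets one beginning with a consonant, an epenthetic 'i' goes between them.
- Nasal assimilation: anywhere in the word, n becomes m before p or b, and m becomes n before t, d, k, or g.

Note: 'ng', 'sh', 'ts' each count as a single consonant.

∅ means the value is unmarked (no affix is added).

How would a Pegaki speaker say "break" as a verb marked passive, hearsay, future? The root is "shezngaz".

Attach evidentiality hearsay nge- (before consonant 'sh') → ngeshezngaz.
Attach voice passive re- → rengeshezngaz.
Attach tense future ng- → ngrengeshezngaz.
Apply epenthesis: ngrengeshezngaz → ngirengeshezngaz.
Nasal assimilation: no change.

ngirengeshezngaz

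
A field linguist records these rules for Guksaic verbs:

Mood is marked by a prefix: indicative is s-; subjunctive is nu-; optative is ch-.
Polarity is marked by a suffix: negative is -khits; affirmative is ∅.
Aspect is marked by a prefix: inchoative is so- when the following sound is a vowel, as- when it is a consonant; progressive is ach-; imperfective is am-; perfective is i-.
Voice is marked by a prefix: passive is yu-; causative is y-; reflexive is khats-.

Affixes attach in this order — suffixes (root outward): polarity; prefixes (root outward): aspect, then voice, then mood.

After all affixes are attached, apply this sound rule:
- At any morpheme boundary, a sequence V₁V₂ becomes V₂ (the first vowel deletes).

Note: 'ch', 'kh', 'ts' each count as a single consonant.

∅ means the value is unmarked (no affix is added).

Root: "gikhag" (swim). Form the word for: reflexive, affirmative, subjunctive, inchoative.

Attach aspect inchoative as- (before consonant 'g') → asgikhag.
Attach voice reflexive khats- → khatsasgikhag.
polarity = affirmative: zero marking, form stays khatsasgikhag.
Attach mood subjunctive nu- → nukhatsasgikhag.
Vowel deletion: no change.

nukhatsasgikhag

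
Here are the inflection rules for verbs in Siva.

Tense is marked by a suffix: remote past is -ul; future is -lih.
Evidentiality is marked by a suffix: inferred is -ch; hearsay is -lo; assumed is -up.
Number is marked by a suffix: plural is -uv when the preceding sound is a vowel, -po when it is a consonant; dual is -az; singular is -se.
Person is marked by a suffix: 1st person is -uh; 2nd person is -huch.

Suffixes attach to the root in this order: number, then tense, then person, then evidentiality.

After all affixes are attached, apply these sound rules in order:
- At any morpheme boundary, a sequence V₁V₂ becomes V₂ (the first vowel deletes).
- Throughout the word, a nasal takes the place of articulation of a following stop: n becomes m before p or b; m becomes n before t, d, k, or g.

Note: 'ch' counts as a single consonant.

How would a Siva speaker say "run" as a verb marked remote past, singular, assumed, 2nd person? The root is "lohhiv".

lohhivsulhuchup

Attach number singular -se → lohhivse.
Attach tense remote past -ul → lohhivseul.
Attach person 2nd person -huch → lohhivseulhuch.
Attach evidentiality assumed -up → lohhivseulhuchup.
Apply vowel deletion: lohhivseulhuchup → lohhivsulhuchup.
Nasal assimilation: no change.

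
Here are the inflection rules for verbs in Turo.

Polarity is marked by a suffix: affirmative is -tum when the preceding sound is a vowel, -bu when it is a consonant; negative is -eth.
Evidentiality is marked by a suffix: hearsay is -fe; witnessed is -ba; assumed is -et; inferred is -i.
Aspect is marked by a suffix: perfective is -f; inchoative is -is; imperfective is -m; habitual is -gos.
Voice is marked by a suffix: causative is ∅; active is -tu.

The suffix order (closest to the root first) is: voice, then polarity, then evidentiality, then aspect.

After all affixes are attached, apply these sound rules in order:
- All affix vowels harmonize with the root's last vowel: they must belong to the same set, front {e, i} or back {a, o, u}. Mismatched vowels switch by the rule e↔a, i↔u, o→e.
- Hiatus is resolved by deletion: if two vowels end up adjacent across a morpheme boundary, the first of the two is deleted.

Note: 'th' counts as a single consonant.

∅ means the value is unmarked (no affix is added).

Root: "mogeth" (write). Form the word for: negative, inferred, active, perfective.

Attach voice active -tu → mogethtu.
Attach polarity negative -eth → mogethtueth.
Attach evidentiality inferred -i → mogethtuethi.
Attach aspect perfective -f → mogethtuethif.
Apply vowel harmony: mogethtuethif → mogethtiethif.
Apply vowel deletion: mogethtiethif → mogethtethif.

mogethtethif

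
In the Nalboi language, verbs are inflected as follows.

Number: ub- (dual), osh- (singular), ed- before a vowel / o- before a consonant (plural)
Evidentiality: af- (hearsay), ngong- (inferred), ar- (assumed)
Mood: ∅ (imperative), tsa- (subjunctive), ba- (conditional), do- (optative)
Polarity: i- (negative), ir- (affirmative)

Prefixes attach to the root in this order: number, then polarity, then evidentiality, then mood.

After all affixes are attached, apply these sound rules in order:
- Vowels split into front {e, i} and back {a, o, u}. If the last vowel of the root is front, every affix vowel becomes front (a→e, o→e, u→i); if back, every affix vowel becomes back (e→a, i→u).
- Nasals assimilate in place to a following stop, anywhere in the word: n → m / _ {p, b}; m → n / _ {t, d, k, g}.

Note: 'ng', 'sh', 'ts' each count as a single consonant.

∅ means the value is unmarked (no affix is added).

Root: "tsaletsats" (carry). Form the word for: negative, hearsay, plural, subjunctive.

tsaafuotsaletsats

Attach number plural o- (before consonant 'ts') → otsaletsats.
Attach polarity negative i- → iotsaletsats.
Attach evidentiality hearsay af- → afiotsaletsats.
Attach mood subjunctive tsa- → tsaafiotsaletsats.
Apply vowel harmony: tsaafiotsaletsats → tsaafuotsaletsats.
Nasal assimilation: no change.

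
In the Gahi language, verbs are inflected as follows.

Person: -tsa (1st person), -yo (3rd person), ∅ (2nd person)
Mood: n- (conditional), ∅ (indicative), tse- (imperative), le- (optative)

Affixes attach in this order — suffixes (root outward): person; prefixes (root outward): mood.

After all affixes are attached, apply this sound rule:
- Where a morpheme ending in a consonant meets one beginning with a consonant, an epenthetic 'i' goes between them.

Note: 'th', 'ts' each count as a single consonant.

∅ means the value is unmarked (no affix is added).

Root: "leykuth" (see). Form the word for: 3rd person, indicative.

mood = indicative: zero marking, form stays leykuth.
Attach person 3rd person -yo → leykuthyo.
Apply epenthesis: leykuthyo → leykuthiyo.

leykuthiyo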